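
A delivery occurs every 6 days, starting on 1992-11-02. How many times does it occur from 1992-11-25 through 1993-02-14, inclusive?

Occurrences land 6·i days after 1992-11-02 for i = 0, 1, 2, …
1992-11-25 is 23 days after the start; 23 ÷ 6 = 3 remainder 5; since the remainder is 5, round up to i = 4. First occurrence in the window: #5 on 1992-11-26 (4×6 = 24 days in).
1993-02-14 is 104 days after the start; 104 ÷ 6 = 17 remainder 2. Last occurrence in the window: #18 on 1993-02-12.
Occurrences #5 through #18: 14 in total.

14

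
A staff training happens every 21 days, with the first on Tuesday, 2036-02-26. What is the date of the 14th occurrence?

The 14th occurrence is 13 intervals after the first: 13 × 21 = 273 days after 2036-02-26.
February has 29 days — 3 days to the end of February leaves 270.
March has 31 days (239 left).
April has 30 days (209 left).
May has 31 days (178 left).
June has 30 days (148 left).
July has 31 days (117 left).
August has 31 days (86 left).
September has 30 days (56 left).
October has 31 days (25 left).
25 days into November → 2036-11-25.

2036-11-25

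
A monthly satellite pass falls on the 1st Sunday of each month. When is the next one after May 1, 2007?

May 2007 starts on a Tuesday, so its 1st Sunday is May 6, 2007 (5 days in).
May 6, 2007 is after May 1, 2007, so that is the next one.

May 6, 2007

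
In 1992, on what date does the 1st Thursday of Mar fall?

Mar 5, 1992

Mar 1992 begins on a Sunday, so the first Thursday is Mar 5 (4 days later).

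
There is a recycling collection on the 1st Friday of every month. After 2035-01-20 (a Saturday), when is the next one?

January 2035 starts on a Monday, so its 1st Friday is 2035-01-05 (4 days in).
That is not after 2035-01-20, so look at February 2035.
February 2035 starts on a Thursday, so its 1st Friday is 2035-02-02 (1 day in).

2035-02-02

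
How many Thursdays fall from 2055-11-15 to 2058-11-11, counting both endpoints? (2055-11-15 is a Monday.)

156

2055-11-15 is a Monday; the first Thursday on or after it is 2055-11-18 (3 days later).
From 2055-11-18 to 2058-11-11: 43 + 366 + 365 + 315 = 1089 days (rest of 2055, 2056, 2057, to 2058-11-11 in 2058).
1089 ÷ 7 = 155 full weeks with remainder 4, so 155 more Thursdays after the first → 156.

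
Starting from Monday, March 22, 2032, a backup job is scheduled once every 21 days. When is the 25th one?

The 25th occurrence is 24 intervals after the first: 24 × 21 = 504 days after March 22, 2032.
March has 31 days — 9 days to the end of March leaves 495.
From end of March to end of 2032 is 275 days (220 left).
January has 31 days (189 left).
February has 28 days (161 left).
March has 31 days (130 left).
April has 30 days (100 left).
May has 31 days (69 left).
June has 30 days (39 left).
July has 31 days (8 left).
8 days into August → August 8, 2033.

August 8, 2033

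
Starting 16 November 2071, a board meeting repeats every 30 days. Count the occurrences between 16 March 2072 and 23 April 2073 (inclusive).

Occurrences land 30·i days after 16 November 2071 for i = 0, 1, 2, …
16 March 2072 is 121 days after the start; 121 ÷ 30 = 4 remainder 1; since the remainder is 1, round up to i = 5. First occurrence in the window: #6 on 14 April 2072 (5×30 = 150 days in).
23 April 2073 is 524 days after the start; 524 ÷ 30 = 17 remainder 14. Last occurrence in the window: #18 on 9 April 2073.
Occurrences #6 through #18: 13 in total.

13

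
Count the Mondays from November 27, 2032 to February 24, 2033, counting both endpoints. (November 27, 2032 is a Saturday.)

November 27, 2032 is a Saturday; the first Monday on or after it is November 29, 2032 (2 days later).
From November 29, 2032 to February 24, 2033: 1 + 31 + 31 + 24 = 87 days (rest of November, December, January, February).
87 ÷ 7 = 12 full weeks with remainder 3, so 12 more Mondays after the first → 13.

13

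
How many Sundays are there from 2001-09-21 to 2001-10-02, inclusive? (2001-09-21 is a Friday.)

2

2001-09-21 is a Friday; the first Sunday on or after it is 2001-09-23 (2 days later).
From 2001-09-23 to 2001-10-02: 7 + 2 = 9 days (rest of September, October).
9 ÷ 7 = 1 full weeks with remainder 2, so 1 more Sundays after the first → 2.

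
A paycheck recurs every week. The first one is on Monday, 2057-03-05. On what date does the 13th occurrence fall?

The 13th occurrence is 12 intervals after the first: 12 × 7 = 84 days after 2057-03-05.
March has 31 days — 26 days to the end of March leaves 58.
April has 30 days (28 left).
28 days into May → 2057-05-28.

2057-05-28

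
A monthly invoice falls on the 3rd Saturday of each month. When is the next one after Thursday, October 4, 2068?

October 20, 2068

October 2068 starts on a Monday; its first Saturday is the 6th, so the 3rd Saturday is the 20th — October 20, 2068.
October 20, 2068 is after October 4, 2068, so that is the next one.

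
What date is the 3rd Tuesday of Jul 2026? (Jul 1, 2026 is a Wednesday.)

Jul 2026 begins on a Wednesday, so the first Tuesday is Jul 7 (6 days later).
The 3rd Tuesday is 2 weeks later: 7 + 14 = 21.

Jul 21, 2026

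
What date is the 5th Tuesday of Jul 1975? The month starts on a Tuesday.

Jul 29, 1975

Jul 1975 begins on a Tuesday, so the first Tuesday is Jul 1.
The 5th Tuesday is 4 weeks later: 1 + 28 = 29.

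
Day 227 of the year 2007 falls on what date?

August 15, 2007

January has 31 days (227 − 31 = 196 remain).
February has 28 days (196 − 28 = 168 remain).
March has 31 days (168 − 31 = 137 remain).
April has 30 days (137 − 30 = 107 remain).
May has 31 days (107 − 31 = 76 remain).
June has 30 days (76 − 30 = 46 remain).
July has 31 days (46 − 31 = 15 remain).
15 into August → August 15.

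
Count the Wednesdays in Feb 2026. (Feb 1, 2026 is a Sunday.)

Feb 1, 2026 is a Sunday; the first Wednesday on or after it is Feb 4, 2026 (3 days later).
From Feb 4, 2026 to Feb 28, 2026 is 28 − 4 = 24 days.
24 ÷ 7 = 3 full weeks with remainder 3, so 3 more Wednesdays after the first → 4.

4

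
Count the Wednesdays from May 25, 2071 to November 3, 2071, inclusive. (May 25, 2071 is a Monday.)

May 25, 2071 is a Monday; the first Wednesday on or after it is May 27, 2071 (2 days later).
From May 27, 2071 to November 3, 2071: 4 + 30 + 31 + 31 + 30 + 31 + 3 = 160 days (rest of May, June, July, August, September, October, November).
160 ÷ 7 = 22 full weeks with remainder 6, so 22 more Wednesdays after the first → 23.

23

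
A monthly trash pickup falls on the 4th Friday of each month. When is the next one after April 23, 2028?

April 28, 2028

April 2028 starts on a Saturday; its first Friday is the 7th, so the 4th Friday is the 28th — April 28, 2028.
April 28, 2028 is after April 23, 2028, so that is the next one.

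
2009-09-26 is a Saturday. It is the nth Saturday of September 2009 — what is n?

4th

Day 26 falls in week ⌈26/7⌉ of the month.
Days 1–7 hold the 1st Saturday, 8–14 the 2nd, 15–21 the 3rd, 22–28 the 4th, 29–31 the 5th.
26 is in the range for the 4th.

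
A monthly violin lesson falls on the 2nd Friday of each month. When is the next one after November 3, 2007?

November 9, 2007

November 2007 starts on a Thursday; its first Friday is the 2nd, so the 2nd Friday is the 9th — November 9, 2007.
November 9, 2007 is after November 3, 2007, so that is the next one.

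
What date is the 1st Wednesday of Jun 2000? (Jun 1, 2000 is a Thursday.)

Jun 7, 2000

Jun 2000 begins on a Thursday, so the first Wednesday is Jun 7 (6 days later).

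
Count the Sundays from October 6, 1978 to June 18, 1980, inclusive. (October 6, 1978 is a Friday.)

October 6, 1978 is a Friday; the first Sunday on or after it is October 8, 1978 (2 days later).
From October 8, 1978 to June 18, 1980: 84 + 365 + 170 = 619 days (rest of 1978, 1979, to June 18, 1980 in 1980).
619 ÷ 7 = 88 full weeks with remainder 3, so 88 more Sundays after the first → 89.

89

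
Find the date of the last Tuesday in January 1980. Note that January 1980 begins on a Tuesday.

January 1980 begins on a Tuesday, so the first Tuesday is January 1.
January 1980 has 31 days. Adding weeks: 1, 8, 15, 22, 29 — the last one ≤ 31 is the 29th.

January 29, 1980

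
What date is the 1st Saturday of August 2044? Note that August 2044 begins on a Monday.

August 2044 begins on a Monday, so the first Saturday is August 6 (5 days later).

August 6, 2044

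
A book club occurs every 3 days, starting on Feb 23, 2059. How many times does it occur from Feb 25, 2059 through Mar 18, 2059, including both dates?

7

Occurrences land 3·i days after Feb 23, 2059 for i = 0, 1, 2, …
Feb 25, 2059 is 2 days after the start; 2 ÷ 3 = 0 remainder 2; since the remainder is 2, round up to i = 1. First occurrence in the window: #2 on Feb 26, 2059 (1×3 = 3 days in).
Mar 18, 2059 is 23 days after the start; 23 ÷ 3 = 7 remainder 2. Last occurrence in the window: #8 on Mar 16, 2059.
Occurrences #2 through #8: 7 in total.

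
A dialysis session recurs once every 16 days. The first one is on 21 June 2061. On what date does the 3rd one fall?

23 July 2061

The 3rd occurrence is 2 intervals after the first: 2 × 16 = 32 days after 21 June 2061.
June has 30 days — 9 days to the end of June leaves 23.
23 days into July → 23 July 2061.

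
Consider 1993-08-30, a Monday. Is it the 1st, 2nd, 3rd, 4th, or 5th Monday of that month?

Day 30 falls in week ⌈30/7⌉ of the month.
Days 1–7 hold the 1st Monday, 8–14 the 2nd, 15–21 the 3rd, 22–28 the 4th, 29–31 the 5th.
30 is in the range for the 5th.

5th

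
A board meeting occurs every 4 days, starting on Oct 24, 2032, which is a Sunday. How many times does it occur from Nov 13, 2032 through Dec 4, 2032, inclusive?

6

Occurrences land 4·i days after Oct 24, 2032 for i = 0, 1, 2, …
Nov 13, 2032 is 20 days after the start; 20 ÷ 4 = 5 remainder 0. First occurrence in the window: #6 on Nov 13, 2032 (5×4 = 20 days in).
Dec 4, 2032 is 41 days after the start; 41 ÷ 4 = 10 remainder 1. Last occurrence in the window: #11 on Dec 3, 2032.
Occurrences #6 through #11: 6 in total.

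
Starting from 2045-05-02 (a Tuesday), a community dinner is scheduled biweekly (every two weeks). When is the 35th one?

The 35th occurrence is 34 intervals after the first: 34 × 14 = 476 days after 2045-05-02.
May has 31 days — 29 days to the end of May leaves 447.
From end of May to end of 2045 is 214 days (233 left).
January has 31 days (202 left).
February has 28 days (174 left).
March has 31 days (143 left).
April has 30 days (113 left).
May has 31 days (82 left).
June has 30 days (52 left).
July has 31 days (21 left).
21 days into August → 2046-08-21.

2046-08-21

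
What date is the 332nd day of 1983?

January has 31 days (332 − 31 = 301 remain).
February has 28 days (301 − 28 = 273 remain).
March has 31 days (273 − 31 = 242 remain).
April has 30 days (242 − 30 = 212 remain).
May has 31 days (212 − 31 = 181 remain).
June has 30 days (181 − 30 = 151 remain).
July has 31 days (151 − 31 = 120 remain).
August has 31 days (120 − 31 = 89 remain).
September has 30 days (89 − 30 = 59 remain).
October has 31 days (59 − 31 = 28 remain).
28 into November → November 28.

28 November 1983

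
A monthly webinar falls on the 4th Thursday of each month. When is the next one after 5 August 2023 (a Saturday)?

August 2023 starts on a Tuesday; its first Thursday is the 3rd, so the 4th Thursday is the 24th — 24 August 2023.
24 August 2023 is after 5 August 2023, so that is the next one.

24 August 2023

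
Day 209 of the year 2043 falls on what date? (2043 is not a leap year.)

January has 31 days (209 − 31 = 178 remain).
February has 28 days (178 − 28 = 150 remain).
March has 31 days (150 − 31 = 119 remain).
April has 30 days (119 − 30 = 89 remain).
May has 31 days (89 − 31 = 58 remain).
June has 30 days (58 − 30 = 28 remain).
28 into July → July 28.

July 28, 2043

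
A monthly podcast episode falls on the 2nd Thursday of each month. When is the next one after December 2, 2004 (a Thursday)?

December 2004 starts on a Wednesday; its first Thursday is the 2nd, so the 2nd Thursday is the 9th — December 9, 2004.
December 9, 2004 is after December 2, 2004, so that is the next one.

December 9, 2004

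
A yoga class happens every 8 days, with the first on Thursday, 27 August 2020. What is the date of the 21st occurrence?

The 21st occurrence is 20 intervals after the first: 20 × 8 = 160 days after 27 August 2020.
August has 31 days — 4 days to the end of August leaves 156.
September has 30 days (126 left).
October has 31 days (95 left).
November has 30 days (65 left).
December has 31 days (34 left).
January has 31 days (3 left).
3 days into February → 3 February 2021.

3 February 2021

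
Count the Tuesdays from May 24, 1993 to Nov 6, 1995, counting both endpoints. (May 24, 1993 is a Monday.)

May 24, 1993 is a Monday; the first Tuesday on or after it is May 25, 1993 (1 day later).
From May 25, 1993 to Nov 6, 1995: 220 + 365 + 310 = 895 days (rest of 1993, 1994, to Nov 6, 1995 in 1995).
895 ÷ 7 = 127 full weeks with remainder 6, so 127 more Tuesdays after the first → 128.

128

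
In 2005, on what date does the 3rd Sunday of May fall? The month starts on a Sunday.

2005-05-15

May 2005 begins on a Sunday, so the first Sunday is May 1.
The 3rd Sunday is 2 weeks later: 1 + 14 = 15.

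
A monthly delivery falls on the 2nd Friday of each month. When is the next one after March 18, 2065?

April 10, 2065

March 2065 starts on a Sunday; its first Friday is the 6th, so the 2nd Friday is the 13th — March 13, 2065.
That is not after March 18, 2065, so look at April 2065.
April 2065 starts on a Wednesday; its first Friday is the 3rd, so the 2nd Friday is the 10th — April 10, 2065.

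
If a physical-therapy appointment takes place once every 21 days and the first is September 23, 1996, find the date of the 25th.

February 9, 1998

The 25th occurrence is 24 intervals after the first: 24 × 21 = 504 days after September 23, 1996.
September has 30 days — 7 days to the end of September leaves 497.
From end of September to end of 1996 is 92 days (405 left).
1997 has 365 days (40 left).
January has 31 days (9 left).
9 days into February → February 9, 1998.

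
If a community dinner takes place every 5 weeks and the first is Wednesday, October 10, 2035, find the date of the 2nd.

The 2nd occurrence is 1 interval after the first: 1 × 35 = 35 days after October 10, 2035.
October has 31 days — 21 days to the end of October leaves 14.
14 days into November → November 14, 2035.

November 14, 2035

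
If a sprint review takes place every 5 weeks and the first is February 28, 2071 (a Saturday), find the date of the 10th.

January 9, 2072

The 10th occurrence is 9 intervals after the first: 9 × 35 = 315 days after February 28, 2071.
February has 28 days — 0 days to the end of February leaves 315.
March has 31 days (284 left).
April has 30 days (254 left).
May has 31 days (223 left).
June has 30 days (193 left).
July has 31 days (162 left).
August has 31 days (131 left).
September has 30 days (101 left).
October has 31 days (70 left).
November has 30 days (40 left).
December has 31 days (9 left).
9 days into January → January 9, 2072.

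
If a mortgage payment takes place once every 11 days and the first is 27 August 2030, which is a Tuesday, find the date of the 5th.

The 5th occurrence is 4 intervals after the first: 4 × 11 = 44 days after 27 August 2030.
August has 31 days — 4 days to the end of August leaves 40.
September has 30 days (10 left).
10 days into October → 10 October 2030.

10 October 2030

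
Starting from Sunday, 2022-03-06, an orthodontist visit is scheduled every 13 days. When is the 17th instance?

The 17th occurrence is 16 intervals after the first: 16 × 13 = 208 days after 2022-03-06.
March has 31 days — 25 days to the end of March leaves 183.
April has 30 days (153 left).
May has 31 days (122 left).
June has 30 days (92 left).
July has 31 days (61 left).
August has 31 days (30 left).
30 days into September → 2022-09-30.

2022-09-30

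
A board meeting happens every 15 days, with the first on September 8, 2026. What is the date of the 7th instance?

December 7, 2026

The 7th occurrence is 6 intervals after the first: 6 × 15 = 90 days after September 8, 2026.
September has 30 days — 22 days to the end of September leaves 68.
October has 31 days (37 left).
November has 30 days (7 left).
7 days into December → December 7, 2026.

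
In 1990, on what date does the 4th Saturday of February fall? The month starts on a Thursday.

1990-02-24

February 1990 begins on a Thursday, so the first Saturday is February 3 (2 days later).
The 4th Saturday is 3 weeks later: 3 + 21 = 24.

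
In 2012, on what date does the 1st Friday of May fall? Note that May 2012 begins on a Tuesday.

May 2012 begins on a Tuesday, so the first Friday is May 4 (3 days later).

May 4, 2012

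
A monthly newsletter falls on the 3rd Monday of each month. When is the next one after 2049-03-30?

2049-04-19

March 2049 starts on a Monday; its first Monday is the 1st, so the 3rd Monday is the 15th — 2049-03-15.
That is not after 2049-03-30, so look at April 2049.
April 2049 starts on a Thursday; its first Monday is the 5th, so the 3rd Monday is the 19th — 2049-04-19.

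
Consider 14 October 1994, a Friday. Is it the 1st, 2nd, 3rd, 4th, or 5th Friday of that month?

Day 14 falls in week ⌈14/7⌉ of the month.
Days 1–7 hold the 1st Friday, 8–14 the 2nd, 15–21 the 3rd, 22–28 the 4th, 29–31 the 5th.
14 is in the range for the 2nd.

2nd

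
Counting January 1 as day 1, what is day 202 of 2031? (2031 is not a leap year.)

Jul 21, 2031

Jan has 31 days (202 − 31 = 171 remain).
Feb has 28 days (171 − 28 = 143 remain).
Mar has 31 days (143 − 31 = 112 remain).
Apr has 30 days (112 − 30 = 82 remain).
May has 31 days (82 − 31 = 51 remain).
Jun has 30 days (51 − 30 = 21 remain).
21 into Jul → Jul 21.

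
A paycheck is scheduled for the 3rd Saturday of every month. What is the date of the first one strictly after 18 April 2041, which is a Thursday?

20 April 2041

April 2041 starts on a Monday; its first Saturday is the 6th, so the 3rd Saturday is the 20th — 20 April 2041.
20 April 2041 is after 18 April 2041, so that is the next one.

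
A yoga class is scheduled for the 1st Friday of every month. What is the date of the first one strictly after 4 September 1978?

6 October 1978

September 1978 starts on a Friday, so its 1st Friday is 1 September 1978.
That is not after 4 September 1978, so look at October 1978.
October 1978 starts on a Sunday, so its 1st Friday is 6 October 1978 (5 days in).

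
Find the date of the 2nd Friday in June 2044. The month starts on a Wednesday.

10 June 2044

June 2044 begins on a Wednesday, so the first Friday is June 3 (2 days later).
The 2nd Friday is 1 weeks later: 3 + 7 = 10.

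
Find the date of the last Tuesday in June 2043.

2043-06-30

The first Tuesday of June 2043 is June 2.
June 2043 has 30 days. Adding weeks: 2, 9, 16, 23, 30 — the last one ≤ 30 is the 30th.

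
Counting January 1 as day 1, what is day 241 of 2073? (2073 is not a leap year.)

Jan has 31 days (241 − 31 = 210 remain).
Feb has 28 days (210 − 28 = 182 remain).
Mar has 31 days (182 − 31 = 151 remain).
Apr has 30 days (151 − 30 = 121 remain).
May has 31 days (121 − 31 = 90 remain).
Jun has 30 days (90 − 30 = 60 remain).
Jul has 31 days (60 − 31 = 29 remain).
29 into Aug → Aug 29.

Aug 29, 2073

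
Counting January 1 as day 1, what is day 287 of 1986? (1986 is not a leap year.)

October 14, 1986

January has 31 days (287 − 31 = 256 remain).
February has 28 days (256 − 28 = 228 remain).
March has 31 days (228 − 31 = 197 remain).
April has 30 days (197 − 30 = 167 remain).
May has 31 days (167 − 31 = 136 remain).
June has 30 days (136 − 30 = 106 remain).
July has 31 days (106 − 31 = 75 remain).
August has 31 days (75 − 31 = 44 remain).
September has 30 days (44 − 30 = 14 remain).
14 into October → October 14.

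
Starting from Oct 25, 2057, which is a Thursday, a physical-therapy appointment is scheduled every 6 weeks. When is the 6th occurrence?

May 23, 2058

The 6th occurrence is 5 intervals after the first: 5 × 42 = 210 days after Oct 25, 2057.
Oct has 31 days — 6 days to the end of Oct leaves 204.
Nov has 30 days (174 left).
Dec has 31 days (143 left).
Jan has 31 days (112 left).
Feb has 28 days (84 left).
Mar has 31 days (53 left).
Apr has 30 days (23 left).
23 days into May → May 23, 2058.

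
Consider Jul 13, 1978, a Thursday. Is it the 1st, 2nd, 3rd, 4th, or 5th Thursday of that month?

Day 13 falls in week ⌈13/7⌉ of the month.
Days 1–7 hold the 1st Thursday, 8–14 the 2nd, 15–21 the 3rd, 22–28 the 4th, 29–31 the 5th.
13 is in the range for the 2nd.

2nd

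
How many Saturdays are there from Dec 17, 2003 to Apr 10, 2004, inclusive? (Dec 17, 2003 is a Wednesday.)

17

Dec 17, 2003 is a Wednesday; the first Saturday on or after it is Dec 20, 2003 (3 days later).
From Dec 20, 2003 to Apr 10, 2004: 11 + 31 + 29 + 31 + 10 = 112 days (rest of Dec, Jan, Feb, Mar, Apr).
112 ÷ 7 = 16 full weeks with remainder 0, so 16 more Saturdays after the first → 17.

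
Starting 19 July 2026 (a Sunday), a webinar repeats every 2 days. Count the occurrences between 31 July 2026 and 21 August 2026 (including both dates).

Occurrences land 2·i days after 19 July 2026 for i = 0, 1, 2, …
31 July 2026 is 12 days after the start; 12 ÷ 2 = 6 remainder 0. First occurrence in the window: #7 on 31 July 2026 (6×2 = 12 days in).
21 August 2026 is 33 days after the start; 33 ÷ 2 = 16 remainder 1. Last occurrence in the window: #17 on 20 August 2026.
Occurrences #7 through #17: 11 in total.

11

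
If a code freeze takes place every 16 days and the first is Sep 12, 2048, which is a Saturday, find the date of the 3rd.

Oct 14, 2048

The 3rd occurrence is 2 intervals after the first: 2 × 16 = 32 days after Sep 12, 2048.
Sep has 30 days — 18 days to the end of Sep leaves 14.
14 days into Oct → Oct 14, 2048.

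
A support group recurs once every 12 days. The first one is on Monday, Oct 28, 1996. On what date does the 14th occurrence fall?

Apr 2, 1997

The 14th occurrence is 13 intervals after the first: 13 × 12 = 156 days after Oct 28, 1996.
Oct has 31 days — 3 days to the end of Oct leaves 153.
Nov has 30 days (123 left).
Dec has 31 days (92 left).
Jan has 31 days (61 left).
Feb has 28 days (33 left).
Mar has 31 days (2 left).
2 days into Apr → Apr 2, 1997.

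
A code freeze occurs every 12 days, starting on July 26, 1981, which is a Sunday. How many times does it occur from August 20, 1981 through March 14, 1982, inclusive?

17

Occurrences land 12·i days after July 26, 1981 for i = 0, 1, 2, …
August 20, 1981 is 25 days after the start; 25 ÷ 12 = 2 remainder 1; since the remainder is 1, round up to i = 3. First occurrence in the window: #4 on August 31, 1981 (3×12 = 36 days in).
March 14, 1982 is 231 days after the start; 231 ÷ 12 = 19 remainder 3. Last occurrence in the window: #20 on March 11, 1982.
Occurrences #4 through #20: 17 in total.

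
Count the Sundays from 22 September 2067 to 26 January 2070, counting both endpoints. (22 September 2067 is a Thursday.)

123

22 September 2067 is a Thursday; the first Sunday on or after it is 25 September 2067 (3 days later).
From 25 September 2067 to 26 January 2070: 97 + 366 + 365 + 26 = 854 days (rest of 2067, 2068, 2069, to 26 January 2070 in 2070).
854 ÷ 7 = 122 full weeks with remainder 0, so 122 more Sundays after the first → 123.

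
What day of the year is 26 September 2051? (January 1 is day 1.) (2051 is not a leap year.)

Days in months before September: 31 + 28 + 31 + 30 + 31 + 30 + 31 + 31 = 243.
Plus 26 days into September → day 269.

269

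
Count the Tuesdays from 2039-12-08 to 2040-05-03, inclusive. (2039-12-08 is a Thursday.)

2039-12-08 is a Thursday; the first Tuesday on or after it is 2039-12-13 (5 days later).
From 2039-12-13 to 2040-05-03: 18 + 31 + 29 + 31 + 30 + 3 = 142 days (rest of December, January, February, March, April, May).
142 ÷ 7 = 20 full weeks with remainder 2, so 20 more Tuesdays after the first → 21.

21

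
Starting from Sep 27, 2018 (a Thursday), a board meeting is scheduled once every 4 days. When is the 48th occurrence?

Apr 3, 2019

The 48th occurrence is 47 intervals after the first: 47 × 4 = 188 days after Sep 27, 2018.
Sep has 30 days — 3 days to the end of Sep leaves 185.
Oct has 31 days (154 left).
Nov has 30 days (124 left).
Dec has 31 days (93 left).
Jan has 31 days (62 left).
Feb has 28 days (34 left).
Mar has 31 days (3 left).
3 days into Apr → Apr 3, 2019.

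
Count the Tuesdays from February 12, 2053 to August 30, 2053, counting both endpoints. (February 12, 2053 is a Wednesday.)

28

February 12, 2053 is a Wednesday; the first Tuesday on or after it is February 18, 2053 (6 days later).
From February 18, 2053 to August 30, 2053: 10 + 31 + 30 + 31 + 30 + 31 + 30 = 193 days (rest of February, March, April, May, June, July, August).
193 ÷ 7 = 27 full weeks with remainder 4, so 27 more Tuesdays after the first → 28.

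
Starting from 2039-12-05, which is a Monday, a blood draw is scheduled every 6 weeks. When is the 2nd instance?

2040-01-16

The 2nd occurrence is 1 interval after the first: 1 × 42 = 42 days after 2039-12-05.
December has 31 days — 26 days to the end of December leaves 16.
16 days into January → 2040-01-16.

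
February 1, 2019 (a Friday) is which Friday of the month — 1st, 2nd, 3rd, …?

1st

Day 1 falls in week ⌈1/7⌉ of the month.
Days 1–7 hold the 1st Friday, 8–14 the 2nd, 15–21 the 3rd, 22–28 the 4th, 29–31 the 5th.
1 is in the range for the 1st.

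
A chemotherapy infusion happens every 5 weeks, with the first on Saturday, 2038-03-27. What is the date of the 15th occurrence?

The 15th occurrence is 14 intervals after the first: 14 × 35 = 490 days after 2038-03-27.
March has 31 days — 4 days to the end of March leaves 486.
From end of March to end of 2038 is 275 days (211 left).
January has 31 days (180 left).
February has 28 days (152 left).
March has 31 days (121 left).
April has 30 days (91 left).
May has 31 days (60 left).
June has 30 days (30 left).
30 days into July → 2039-07-30.

2039-07-30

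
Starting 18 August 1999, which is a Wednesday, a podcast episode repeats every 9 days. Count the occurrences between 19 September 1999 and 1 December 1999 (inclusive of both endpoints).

Occurrences land 9·i days after 18 August 1999 for i = 0, 1, 2, …
19 September 1999 is 32 days after the start; 32 ÷ 9 = 3 remainder 5; since the remainder is 5, round up to i = 4. First occurrence in the window: #5 on 23 September 1999 (4×9 = 36 days in).
1 December 1999 is 105 days after the start; 105 ÷ 9 = 11 remainder 6. Last occurrence in the window: #12 on 25 November 1999.
Occurrences #5 through #12: 8 in total.

8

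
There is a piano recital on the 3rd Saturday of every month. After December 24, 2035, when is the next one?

January 19, 2036

December 2035 starts on a Saturday; its first Saturday is the 1st, so the 3rd Saturday is the 15th — December 15, 2035.
That is not after December 24, 2035, so look at January 2036.
January 2036 starts on a Tuesday; its first Saturday is the 5th, so the 3rd Saturday is the 19th — January 19, 2036.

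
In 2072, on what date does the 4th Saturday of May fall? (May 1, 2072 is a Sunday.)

May 2072 begins on a Sunday, so the first Saturday is May 7 (6 days later).
The 4th Saturday is 3 weeks later: 7 + 21 = 28.

2072-05-28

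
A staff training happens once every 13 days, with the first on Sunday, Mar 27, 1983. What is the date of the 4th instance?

May 5, 1983

The 4th occurrence is 3 intervals after the first: 3 × 13 = 39 days after Mar 27, 1983.
Mar has 31 days — 4 days to the end of Mar leaves 35.
Apr has 30 days (5 left).
5 days into May → May 5, 1983.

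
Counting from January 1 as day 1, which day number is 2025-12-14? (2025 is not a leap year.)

Days in months before December: 31 + 28 + 31 + 30 + 31 + 30 + 31 + 31 + 30 + 31 + 30 = 334.
Plus 14 days into December → day 348.

348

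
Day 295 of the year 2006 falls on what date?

October 22, 2006

January has 31 days (295 − 31 = 264 remain).
February has 28 days (264 − 28 = 236 remain).
March has 31 days (236 − 31 = 205 remain).
April has 30 days (205 − 30 = 175 remain).
May has 31 days (175 − 31 = 144 remain).
June has 30 days (144 − 30 = 114 remain).
July has 31 days (114 − 31 = 83 remain).
August has 31 days (83 − 31 = 52 remain).
September has 30 days (52 − 30 = 22 remain).
22 into October → October 22.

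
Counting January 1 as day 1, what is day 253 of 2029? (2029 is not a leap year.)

January has 31 days (253 − 31 = 222 remain).
February has 28 days (222 − 28 = 194 remain).
March has 31 days (194 − 31 = 163 remain).
April has 30 days (163 − 30 = 133 remain).
May has 31 days (133 − 31 = 102 remain).
June has 30 days (102 − 30 = 72 remain).
July has 31 days (72 − 31 = 41 remain).
August has 31 days (41 − 31 = 10 remain).
10 into September → September 10.

2029-09-10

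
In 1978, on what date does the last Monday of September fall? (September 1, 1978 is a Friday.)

September 1978 begins on a Friday, so the first Monday is September 4 (3 days later).
September 1978 has 30 days. Adding weeks: 4, 11, 18, 25 — the last one ≤ 30 is the 25th.

25 September 1978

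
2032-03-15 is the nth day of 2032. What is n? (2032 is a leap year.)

75

Days in months before March: 31 + 29 = 60.
Plus 15 days into March → day 75.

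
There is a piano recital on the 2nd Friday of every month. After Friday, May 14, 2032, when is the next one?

Jun 11, 2032

May 2032 starts on a Saturday; its first Friday is the 7th, so the 2nd Friday is the 14th — May 14, 2032.
That is not after May 14, 2032, so look at Jun 2032.
Jun 2032 starts on a Tuesday; its first Friday is the 4th, so the 2nd Friday is the 11th — Jun 11, 2032.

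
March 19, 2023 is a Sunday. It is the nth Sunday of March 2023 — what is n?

3rd

Day 19 falls in week ⌈19/7⌉ of the month.
Days 1–7 hold the 1st Sunday, 8–14 the 2nd, 15–21 the 3rd, 22–28 the 4th, 29–31 the 5th.
19 is in the range for the 3rd.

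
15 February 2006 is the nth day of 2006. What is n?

46

Days in months before February: 31 = 31.
Plus 15 days into February → day 46.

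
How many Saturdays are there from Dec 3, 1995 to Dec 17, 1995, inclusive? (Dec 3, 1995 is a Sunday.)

2

Dec 3, 1995 is a Sunday; the first Saturday on or after it is Dec 9, 1995 (6 days later).
From Dec 9, 1995 to Dec 17, 1995 is 17 − 9 = 8 days.
8 ÷ 7 = 1 full weeks with remainder 1, so 1 more Saturdays after the first → 2.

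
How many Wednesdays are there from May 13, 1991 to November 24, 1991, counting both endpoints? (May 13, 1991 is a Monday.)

May 13, 1991 is a Monday; the first Wednesday on or after it is May 15, 1991 (2 days later).
From May 15, 1991 to November 24, 1991: 16 + 30 + 31 + 31 + 30 + 31 + 24 = 193 days (rest of May, June, July, August, September, October, November).
193 ÷ 7 = 27 full weeks with remainder 4, so 27 more Wednesdays after the first → 28.

28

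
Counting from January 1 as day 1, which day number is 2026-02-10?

41

Days in months before February: 31 = 31.
Plus 10 days into February → day 41.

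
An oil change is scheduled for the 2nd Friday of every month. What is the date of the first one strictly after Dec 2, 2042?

Dec 12, 2042

Dec 2042 starts on a Monday; its first Friday is the 5th, so the 2nd Friday is the 12th — Dec 12, 2042.
Dec 12, 2042 is after Dec 2, 2042, so that is the next one.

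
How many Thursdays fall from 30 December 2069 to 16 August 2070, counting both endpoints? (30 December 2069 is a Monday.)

33

30 December 2069 is a Monday; the first Thursday on or after it is 2 January 2070 (3 days later).
From 2 January 2070 to 16 August 2070: 29 + 28 + 31 + 30 + 31 + 30 + 31 + 16 = 226 days (rest of January, February, March, April, May, June, July, August).
226 ÷ 7 = 32 full weeks with remainder 2, so 32 more Thursdays after the first → 33.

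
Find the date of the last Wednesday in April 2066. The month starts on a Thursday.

April 28, 2066

April 2066 begins on a Thursday, so the first Wednesday is April 7 (6 days later).
April 2066 has 30 days. Adding weeks: 7, 14, 21, 28 — the last one ≤ 30 is the 28th.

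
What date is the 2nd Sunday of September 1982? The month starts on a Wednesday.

September 12, 1982

September 1982 begins on a Wednesday, so the first Sunday is September 5 (4 days later).
The 2nd Sunday is 1 weeks later: 5 + 7 = 12.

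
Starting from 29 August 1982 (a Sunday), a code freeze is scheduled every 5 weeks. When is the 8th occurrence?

1 May 1983

The 8th occurrence is 7 intervals after the first: 7 × 35 = 245 days after 29 August 1982.
August has 31 days — 2 days to the end of August leaves 243.
September has 30 days (213 left).
October has 31 days (182 left).
November has 30 days (152 left).
December has 31 days (121 left).
January has 31 days (90 left).
February has 28 days (62 left).
March has 31 days (31 left).
April has 30 days (1 left).
1 day into May → 1 May 1983.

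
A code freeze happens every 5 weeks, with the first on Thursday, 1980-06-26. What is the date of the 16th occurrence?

1981-12-03

The 16th occurrence is 15 intervals after the first: 15 × 35 = 525 days after 1980-06-26.
June has 30 days — 4 days to the end of June leaves 521.
From end of June to end of 1980 is 184 days (337 left).
January has 31 days (306 left).
February has 28 days (278 left).
March has 31 days (247 left).
April has 30 days (217 left).
May has 31 days (186 left).
June has 30 days (156 left).
July has 31 days (125 left).
August has 31 days (94 left).
September has 30 days (64 left).
October has 31 days (33 left).
November has 30 days (3 left).
3 days into December → 1981-12-03.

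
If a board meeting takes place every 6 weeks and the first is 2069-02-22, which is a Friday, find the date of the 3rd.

The 3rd occurrence is 2 intervals after the first: 2 × 42 = 84 days after 2069-02-22.
February has 28 days — 6 days to the end of February leaves 78.
March has 31 days (47 left).
April has 30 days (17 left).
17 days into May → 2069-05-17.

2069-05-17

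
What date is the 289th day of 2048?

January has 31 days (289 − 31 = 258 remain).
February has 29 days (258 − 29 = 229 remain).
March has 31 days (229 − 31 = 198 remain).
April has 30 days (198 − 30 = 168 remain).
May has 31 days (168 − 31 = 137 remain).
June has 30 days (137 − 30 = 107 remain).
July has 31 days (107 − 31 = 76 remain).
August has 31 days (76 − 31 = 45 remain).
September has 30 days (45 − 30 = 15 remain).
15 into October → October 15.

2048-10-15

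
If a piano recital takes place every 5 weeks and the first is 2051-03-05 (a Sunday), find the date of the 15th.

2052-07-07

The 15th occurrence is 14 intervals after the first: 14 × 35 = 490 days after 2051-03-05.
March has 31 days — 26 days to the end of March leaves 464.
From end of March to end of 2051 is 275 days (189 left).
January has 31 days (158 left).
February has 29 days (129 left).
March has 31 days (98 left).
April has 30 days (68 left).
May has 31 days (37 left).
June has 30 days (7 left).
7 days into July → 2052-07-07.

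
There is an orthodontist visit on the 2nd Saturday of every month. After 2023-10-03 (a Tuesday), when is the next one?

2023-10-14

October 2023 starts on a Sunday; its first Saturday is the 7th, so the 2nd Saturday is the 14th — 2023-10-14.
2023-10-14 is after 2023-10-03, so that is the next one.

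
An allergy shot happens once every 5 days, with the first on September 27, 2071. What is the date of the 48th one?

The 48th occurrence is 47 intervals after the first: 47 × 5 = 235 days after September 27, 2071.
September has 30 days — 3 days to the end of September leaves 232.
October has 31 days (201 left).
November has 30 days (171 left).
December has 31 days (140 left).
January has 31 days (109 left).
February has 29 days (80 left).
March has 31 days (49 left).
April has 30 days (19 left).
19 days into May → May 19, 2072.

May 19, 2072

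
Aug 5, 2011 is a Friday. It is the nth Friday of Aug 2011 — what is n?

1st

Day 5 falls in week ⌈5/7⌉ of the month.
Days 1–7 hold the 1st Friday, 8–14 the 2nd, 15–21 the 3rd, 22–28 the 4th, 29–31 the 5th.
5 is in the range for the 1st.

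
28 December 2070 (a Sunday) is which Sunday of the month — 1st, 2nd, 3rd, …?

Day 28 falls in week ⌈28/7⌉ of the month.
Days 1–7 hold the 1st Sunday, 8–14 the 2nd, 15–21 the 3rd, 22–28 the 4th, 29–31 the 5th.
28 is in the range for the 4th.

4th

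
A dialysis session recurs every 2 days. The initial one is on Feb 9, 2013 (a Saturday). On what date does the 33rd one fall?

Apr 14, 2013

The 33rd occurrence is 32 intervals after the first: 32 × 2 = 64 days after Feb 9, 2013.
Feb has 28 days — 19 days to the end of Feb leaves 45.
Mar has 31 days (14 left).
14 days into Apr → Apr 14, 2013.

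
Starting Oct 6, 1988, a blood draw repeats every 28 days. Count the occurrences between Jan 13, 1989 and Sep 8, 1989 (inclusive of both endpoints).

9

Occurrences land 28·i days after Oct 6, 1988 for i = 0, 1, 2, …
Jan 13, 1989 is 99 days after the start; 99 ÷ 28 = 3 remainder 15; since the remainder is 15, round up to i = 4. First occurrence in the window: #5 on Jan 26, 1989 (4×28 = 112 days in).
Sep 8, 1989 is 337 days after the start; 337 ÷ 28 = 12 remainder 1. Last occurrence in the window: #13 on Sep 7, 1989.
Occurrences #5 through #13: 9 in total.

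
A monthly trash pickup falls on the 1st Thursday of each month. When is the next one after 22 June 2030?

4 July 2030

June 2030 starts on a Saturday, so its 1st Thursday is 6 June 2030 (5 days in).
That is not after 22 June 2030, so look at July 2030.
July 2030 starts on a Monday, so its 1st Thursday is 4 July 2030 (3 days in).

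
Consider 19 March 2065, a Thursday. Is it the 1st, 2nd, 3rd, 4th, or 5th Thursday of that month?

3rd

Day 19 falls in week ⌈19/7⌉ of the month.
Days 1–7 hold the 1st Thursday, 8–14 the 2nd, 15–21 the 3rd, 22–28 the 4th, 29–31 the 5th.
19 is in the range for the 3rd.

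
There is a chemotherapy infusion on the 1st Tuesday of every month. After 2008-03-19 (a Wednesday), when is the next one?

March 2008 starts on a Saturday, so its 1st Tuesday is 2008-03-04 (3 days in).
That is not after 2008-03-19, so look at April 2008.
April 2008 starts on a Tuesday, so its 1st Tuesday is 2008-04-01.

2008-04-01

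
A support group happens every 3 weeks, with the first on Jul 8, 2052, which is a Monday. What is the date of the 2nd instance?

Jul 29, 2052

The 2nd occurrence is 1 interval after the first: 1 × 21 = 21 days after Jul 8, 2052.
21 days later is Jul 29, 2052.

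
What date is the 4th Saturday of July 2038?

July 2038 begins on a Thursday, so the first Saturday is July 3 (2 days later).
The 4th Saturday is 3 weeks later: 3 + 21 = 24.

2038-07-24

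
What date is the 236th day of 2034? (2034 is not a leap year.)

January has 31 days (236 − 31 = 205 remain).
February has 28 days (205 − 28 = 177 remain).
March has 31 days (177 − 31 = 146 remain).
April has 30 days (146 − 30 = 116 remain).
May has 31 days (116 − 31 = 85 remain).
June has 30 days (85 − 30 = 55 remain).
July has 31 days (55 − 31 = 24 remain).
24 into August → August 24.

2034-08-24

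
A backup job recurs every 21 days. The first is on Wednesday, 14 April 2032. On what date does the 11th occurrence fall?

10 November 2032

The 11th occurrence is 10 intervals after the first: 10 × 21 = 210 days after 14 April 2032.
April has 30 days — 16 days to the end of April leaves 194.
May has 31 days (163 left).
June has 30 days (133 left).
July has 31 days (102 left).
August has 31 days (71 left).
September has 30 days (41 left).
October has 31 days (10 left).
10 days into November → 10 November 2032.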